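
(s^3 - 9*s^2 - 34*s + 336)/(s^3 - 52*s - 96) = (s - 7)/(s + 2)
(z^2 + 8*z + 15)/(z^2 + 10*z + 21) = (z + 5)/(z + 7)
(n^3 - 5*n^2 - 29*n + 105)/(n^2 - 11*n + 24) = (n^2 - 2*n - 35)/(n - 8)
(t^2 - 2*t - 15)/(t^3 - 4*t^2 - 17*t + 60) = (t + 3)/(t^2 + t - 12)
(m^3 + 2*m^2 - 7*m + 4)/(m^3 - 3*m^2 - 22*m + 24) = (m - 1)/(m - 6)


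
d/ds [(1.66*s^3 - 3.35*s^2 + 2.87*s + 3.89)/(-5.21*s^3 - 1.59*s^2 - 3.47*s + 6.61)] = (-20.0929*s^4 + 18.385*s^3 + 109.9063*s^2 - 31.9168*s + 32.469)/(27.1441*s^6 + 16.5678*s^5 + 38.6855*s^4 - 57.8416*s^3 - 8.9789*s^2 - 45.8734*s + 43.6921)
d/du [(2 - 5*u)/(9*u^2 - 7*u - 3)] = (45*u^2 - 36*u + 29)/(81*u^4 - 126*u^3 - 5*u^2 + 42*u + 9)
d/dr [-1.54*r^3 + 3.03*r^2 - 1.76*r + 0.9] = -4.62*r^2 + 6.06*r - 1.76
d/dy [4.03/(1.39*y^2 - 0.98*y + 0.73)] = (3.9494 - 11.2034*y)/(1.39*y^2 - 0.98*y + 0.73)^2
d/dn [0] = 0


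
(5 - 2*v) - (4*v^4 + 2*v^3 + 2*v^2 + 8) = -4*v^4 - 2*v^3 - 2*v^2 - 2*v - 3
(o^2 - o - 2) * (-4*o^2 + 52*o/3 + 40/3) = -4*o^4 + 64*o^3/3 + 4*o^2 - 48*o - 80/3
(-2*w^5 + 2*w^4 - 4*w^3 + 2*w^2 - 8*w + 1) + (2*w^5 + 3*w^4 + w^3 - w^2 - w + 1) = 5*w^4 - 3*w^3 + w^2 - 9*w + 2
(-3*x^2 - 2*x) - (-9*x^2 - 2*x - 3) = 6*x^2 + 3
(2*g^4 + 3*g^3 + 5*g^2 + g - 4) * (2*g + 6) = 4*g^5 + 18*g^4 + 28*g^3 + 32*g^2 - 2*g - 24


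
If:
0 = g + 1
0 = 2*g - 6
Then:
No Solution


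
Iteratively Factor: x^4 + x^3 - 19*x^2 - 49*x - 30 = (x + 2)*(x^3 - x^2 - 17*x - 15) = (x + 2)*(x + 3)*(x^2 - 4*x - 5) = (x - 5)*(x + 2)*(x + 3)*(x + 1)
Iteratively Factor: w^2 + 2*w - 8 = (w - 2)*(w + 4)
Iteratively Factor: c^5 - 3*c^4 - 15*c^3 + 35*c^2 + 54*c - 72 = (c + 2)*(c^4 - 5*c^3 - 5*c^2 + 45*c - 36) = (c - 3)*(c + 2)*(c^3 - 2*c^2 - 11*c + 12) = (c - 4)*(c - 3)*(c + 2)*(c^2 + 2*c - 3) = (c - 4)*(c - 3)*(c - 1)*(c + 2)*(c + 3)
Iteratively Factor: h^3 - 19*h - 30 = (h + 3)*(h^2 - 3*h - 10) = (h + 2)*(h + 3)*(h - 5)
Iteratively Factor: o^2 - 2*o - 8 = (o + 2)*(o - 4)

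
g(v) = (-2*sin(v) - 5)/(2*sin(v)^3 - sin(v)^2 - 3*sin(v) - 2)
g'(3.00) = 1.97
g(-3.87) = 1.64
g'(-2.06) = -2.93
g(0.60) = 1.68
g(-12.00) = 1.69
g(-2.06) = 2.15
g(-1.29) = 1.70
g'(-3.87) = 0.15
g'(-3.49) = 1.09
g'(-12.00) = -0.46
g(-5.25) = 1.66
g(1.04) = 1.66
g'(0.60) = -0.39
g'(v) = (-2*sin(v) - 5)*(-6*sin(v)^2*cos(v) + 2*sin(v)*cos(v) + 3*cos(v))/(2*sin(v)^3 - sin(v)^2 - 3*sin(v) - 2)^2 - 2*cos(v)/(2*sin(v)^3 - sin(v)^2 - 3*sin(v) - 2) = (8*sin(v)^3 + 28*sin(v)^2 - 10*sin(v) - 11)*cos(v)/(-2*sin(v)^3 + sin(v)^2 + 3*sin(v) + 2)^2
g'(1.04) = 0.20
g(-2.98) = 3.02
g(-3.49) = 1.86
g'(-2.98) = 3.57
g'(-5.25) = 0.19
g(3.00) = 2.17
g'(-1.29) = 1.46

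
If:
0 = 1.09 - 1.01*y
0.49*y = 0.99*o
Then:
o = 0.53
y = 1.08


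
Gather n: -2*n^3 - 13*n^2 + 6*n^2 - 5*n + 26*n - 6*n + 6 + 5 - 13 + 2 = -2*n^3 - 7*n^2 + 15*n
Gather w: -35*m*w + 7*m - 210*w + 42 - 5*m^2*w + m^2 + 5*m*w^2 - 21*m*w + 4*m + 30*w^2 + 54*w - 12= m^2 + 11*m + w^2*(5*m + 30) + w*(-5*m^2 - 56*m - 156) + 30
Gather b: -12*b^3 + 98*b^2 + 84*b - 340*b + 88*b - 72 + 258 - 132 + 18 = -12*b^3 + 98*b^2 - 168*b + 72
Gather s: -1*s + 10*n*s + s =10*n*s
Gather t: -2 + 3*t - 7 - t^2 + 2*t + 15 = -t^2 + 5*t + 6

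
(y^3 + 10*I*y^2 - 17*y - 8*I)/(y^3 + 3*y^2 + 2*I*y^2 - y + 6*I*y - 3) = (y + 8*I)/(y + 3)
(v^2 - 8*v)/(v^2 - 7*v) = (v - 8)/(v - 7)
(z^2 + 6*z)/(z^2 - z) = (z + 6)/(z - 1)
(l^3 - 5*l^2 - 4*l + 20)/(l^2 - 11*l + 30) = (l^2 - 4)/(l - 6)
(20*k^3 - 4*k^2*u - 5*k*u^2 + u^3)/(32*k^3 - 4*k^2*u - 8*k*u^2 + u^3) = (-5*k + u)/(-8*k + u)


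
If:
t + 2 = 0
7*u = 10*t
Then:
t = -2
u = -20/7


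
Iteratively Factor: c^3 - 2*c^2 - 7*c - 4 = (c - 4)*(c^2 + 2*c + 1) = (c - 4)*(c + 1)*(c + 1)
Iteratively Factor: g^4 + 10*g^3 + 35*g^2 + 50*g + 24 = (g + 1)*(g^3 + 9*g^2 + 26*g + 24) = (g + 1)*(g + 4)*(g^2 + 5*g + 6) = (g + 1)*(g + 3)*(g + 4)*(g + 2)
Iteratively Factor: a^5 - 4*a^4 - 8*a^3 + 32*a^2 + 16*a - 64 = (a - 2)*(a^4 - 2*a^3 - 12*a^2 + 8*a + 32) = (a - 4)*(a - 2)*(a^3 + 2*a^2 - 4*a - 8) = (a - 4)*(a - 2)*(a + 2)*(a^2 - 4) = (a - 4)*(a - 2)*(a + 2)^2*(a - 2)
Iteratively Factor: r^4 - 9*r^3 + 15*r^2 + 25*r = (r + 1)*(r^3 - 10*r^2 + 25*r) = (r - 5)*(r + 1)*(r^2 - 5*r) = (r - 5)^2*(r + 1)*(r)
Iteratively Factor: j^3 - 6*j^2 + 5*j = (j)*(j^2 - 6*j + 5) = j*(j - 1)*(j - 5)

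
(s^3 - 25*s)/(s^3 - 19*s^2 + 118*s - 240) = s*(s + 5)/(s^2 - 14*s + 48)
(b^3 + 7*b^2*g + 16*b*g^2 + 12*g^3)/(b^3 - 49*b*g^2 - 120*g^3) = (b^2 + 4*b*g + 4*g^2)/(b^2 - 3*b*g - 40*g^2)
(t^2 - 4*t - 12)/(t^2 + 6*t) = (t^2 - 4*t - 12)/(t*(t + 6))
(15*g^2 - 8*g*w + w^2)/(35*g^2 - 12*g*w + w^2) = (-3*g + w)/(-7*g + w)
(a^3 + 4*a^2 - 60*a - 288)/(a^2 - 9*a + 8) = (a^2 + 12*a + 36)/(a - 1)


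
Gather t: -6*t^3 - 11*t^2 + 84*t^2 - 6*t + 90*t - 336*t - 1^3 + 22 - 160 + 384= -6*t^3 + 73*t^2 - 252*t + 245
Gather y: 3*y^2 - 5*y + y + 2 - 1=3*y^2 - 4*y + 1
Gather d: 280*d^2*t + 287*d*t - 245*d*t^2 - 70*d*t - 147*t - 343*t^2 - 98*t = 280*d^2*t + d*(-245*t^2 + 217*t) - 343*t^2 - 245*t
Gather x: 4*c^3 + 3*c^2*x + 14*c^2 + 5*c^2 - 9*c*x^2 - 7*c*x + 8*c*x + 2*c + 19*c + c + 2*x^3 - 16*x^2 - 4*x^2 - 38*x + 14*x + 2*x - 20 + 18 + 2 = 4*c^3 + 19*c^2 + 22*c + 2*x^3 + x^2*(-9*c - 20) + x*(3*c^2 + c - 22)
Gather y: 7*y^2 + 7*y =7*y^2 + 7*y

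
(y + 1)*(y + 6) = y^2 + 7*y + 6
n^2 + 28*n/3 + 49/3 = (n + 7/3)*(n + 7)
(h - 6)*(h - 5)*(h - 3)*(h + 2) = h^4 - 12*h^3 + 35*h^2 + 36*h - 180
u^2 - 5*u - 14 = (u - 7)*(u + 2)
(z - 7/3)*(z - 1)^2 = z^3 - 13*z^2/3 + 17*z/3 - 7/3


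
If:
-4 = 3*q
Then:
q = -4/3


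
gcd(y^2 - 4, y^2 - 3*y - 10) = y + 2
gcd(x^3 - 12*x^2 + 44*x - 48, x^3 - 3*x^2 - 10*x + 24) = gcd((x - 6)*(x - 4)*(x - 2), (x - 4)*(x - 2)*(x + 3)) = x^2 - 6*x + 8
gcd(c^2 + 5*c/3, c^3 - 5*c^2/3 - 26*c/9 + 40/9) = c + 5/3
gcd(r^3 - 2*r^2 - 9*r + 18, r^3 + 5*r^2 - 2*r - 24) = r^2 + r - 6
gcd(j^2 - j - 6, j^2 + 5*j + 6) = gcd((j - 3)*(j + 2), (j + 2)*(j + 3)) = j + 2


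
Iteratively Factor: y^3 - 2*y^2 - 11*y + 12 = (y + 3)*(y^2 - 5*y + 4) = (y - 1)*(y + 3)*(y - 4)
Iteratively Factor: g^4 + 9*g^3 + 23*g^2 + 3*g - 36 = (g + 4)*(g^3 + 5*g^2 + 3*g - 9) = (g + 3)*(g + 4)*(g^2 + 2*g - 3) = (g + 3)^2*(g + 4)*(g - 1)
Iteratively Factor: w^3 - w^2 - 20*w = (w)*(w^2 - w - 20) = w*(w + 4)*(w - 5)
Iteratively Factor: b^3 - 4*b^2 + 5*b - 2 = (b - 2)*(b^2 - 2*b + 1) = (b - 2)*(b - 1)*(b - 1)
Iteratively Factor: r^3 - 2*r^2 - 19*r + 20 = (r - 1)*(r^2 - r - 20) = (r - 5)*(r - 1)*(r + 4)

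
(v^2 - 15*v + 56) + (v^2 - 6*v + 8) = 2*v^2 - 21*v + 64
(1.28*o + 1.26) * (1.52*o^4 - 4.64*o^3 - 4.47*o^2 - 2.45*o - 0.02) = 1.9456*o^5 - 4.024*o^4 - 11.568*o^3 - 8.7682*o^2 - 3.1126*o - 0.0252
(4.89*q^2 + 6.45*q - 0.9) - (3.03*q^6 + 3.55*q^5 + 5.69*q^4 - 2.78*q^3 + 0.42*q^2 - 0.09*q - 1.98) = -3.03*q^6 - 3.55*q^5 - 5.69*q^4 + 2.78*q^3 + 4.47*q^2 + 6.54*q + 1.08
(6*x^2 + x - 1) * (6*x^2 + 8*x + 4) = 36*x^4 + 54*x^3 + 26*x^2 - 4*x - 4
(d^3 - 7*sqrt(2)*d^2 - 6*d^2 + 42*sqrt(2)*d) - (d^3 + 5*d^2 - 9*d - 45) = -11*d^2 - 7*sqrt(2)*d^2 + 9*d + 42*sqrt(2)*d + 45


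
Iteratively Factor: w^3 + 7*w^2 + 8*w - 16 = (w + 4)*(w^2 + 3*w - 4) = (w + 4)^2*(w - 1)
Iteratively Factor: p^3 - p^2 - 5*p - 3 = (p - 3)*(p^2 + 2*p + 1) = (p - 3)*(p + 1)*(p + 1)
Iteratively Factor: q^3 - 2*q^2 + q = (q - 1)*(q^2 - q) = q*(q - 1)*(q - 1)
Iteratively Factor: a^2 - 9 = (a - 3)*(a + 3)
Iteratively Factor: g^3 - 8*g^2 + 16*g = (g)*(g^2 - 8*g + 16) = g*(g - 4)*(g - 4)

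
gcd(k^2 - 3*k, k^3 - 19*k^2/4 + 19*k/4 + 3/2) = k - 3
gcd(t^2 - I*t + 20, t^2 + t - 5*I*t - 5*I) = t - 5*I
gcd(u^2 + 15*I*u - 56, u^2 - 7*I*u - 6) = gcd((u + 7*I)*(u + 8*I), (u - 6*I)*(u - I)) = 1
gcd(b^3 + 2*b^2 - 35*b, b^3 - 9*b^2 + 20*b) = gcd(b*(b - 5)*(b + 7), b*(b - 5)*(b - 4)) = b^2 - 5*b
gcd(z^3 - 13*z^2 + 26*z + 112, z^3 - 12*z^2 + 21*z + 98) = z^2 - 5*z - 14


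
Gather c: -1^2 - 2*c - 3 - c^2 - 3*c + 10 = -c^2 - 5*c + 6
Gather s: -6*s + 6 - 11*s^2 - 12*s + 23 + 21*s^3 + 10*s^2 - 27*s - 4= 21*s^3 - s^2 - 45*s + 25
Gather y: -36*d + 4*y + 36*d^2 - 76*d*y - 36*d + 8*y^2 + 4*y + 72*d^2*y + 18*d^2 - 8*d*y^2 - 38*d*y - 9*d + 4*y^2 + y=54*d^2 - 81*d + y^2*(12 - 8*d) + y*(72*d^2 - 114*d + 9)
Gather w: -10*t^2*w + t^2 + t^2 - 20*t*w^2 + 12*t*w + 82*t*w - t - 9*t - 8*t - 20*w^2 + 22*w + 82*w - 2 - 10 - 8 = 2*t^2 - 18*t + w^2*(-20*t - 20) + w*(-10*t^2 + 94*t + 104) - 20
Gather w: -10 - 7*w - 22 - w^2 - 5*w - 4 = -w^2 - 12*w - 36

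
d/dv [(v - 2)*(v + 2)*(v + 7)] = 3*v^2 + 14*v - 4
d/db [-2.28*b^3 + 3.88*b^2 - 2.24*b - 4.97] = -6.84*b^2 + 7.76*b - 2.24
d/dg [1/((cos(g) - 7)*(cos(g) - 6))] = (2*cos(g) - 13)*sin(g)/((cos(g) - 7)^2*(cos(g) - 6)^2)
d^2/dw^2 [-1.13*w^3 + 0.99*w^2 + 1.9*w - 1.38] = 1.98 - 6.78*w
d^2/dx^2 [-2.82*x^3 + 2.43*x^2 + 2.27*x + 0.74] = 4.86 - 16.92*x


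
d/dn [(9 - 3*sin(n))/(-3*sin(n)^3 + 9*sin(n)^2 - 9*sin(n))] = (-2*sin(n)^3 + 12*sin(n)^2 - 18*sin(n) + 9)*cos(n)/((sin(n)^2 - 3*sin(n) + 3)^2*sin(n)^2)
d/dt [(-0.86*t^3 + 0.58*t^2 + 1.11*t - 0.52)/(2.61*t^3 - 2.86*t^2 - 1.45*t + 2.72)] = (0.9458*t^4 - 3.3002*t^3 - 0.612400000000001*t^2 + 0.1808*t + 2.2652)/(6.8121*t^6 - 14.9292*t^5 + 0.6106*t^4 + 22.4924*t^3 - 13.4559*t^2 - 7.888*t + 7.3984)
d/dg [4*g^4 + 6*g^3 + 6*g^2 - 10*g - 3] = 16*g^3 + 18*g^2 + 12*g - 10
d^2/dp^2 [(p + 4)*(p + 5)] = 2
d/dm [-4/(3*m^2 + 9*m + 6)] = 4*(2*m + 3)/(3*(m^2 + 3*m + 2)^2)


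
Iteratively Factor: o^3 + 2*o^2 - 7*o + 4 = (o + 4)*(o^2 - 2*o + 1) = (o - 1)*(o + 4)*(o - 1)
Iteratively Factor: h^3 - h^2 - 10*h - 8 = (h + 1)*(h^2 - 2*h - 8) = (h + 1)*(h + 2)*(h - 4)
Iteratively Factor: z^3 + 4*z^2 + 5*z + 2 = (z + 2)*(z^2 + 2*z + 1) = (z + 1)*(z + 2)*(z + 1)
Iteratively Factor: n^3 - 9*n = (n + 3)*(n^2 - 3*n) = n*(n + 3)*(n - 3)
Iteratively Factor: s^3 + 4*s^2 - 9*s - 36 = (s + 3)*(s^2 + s - 12) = (s + 3)*(s + 4)*(s - 3)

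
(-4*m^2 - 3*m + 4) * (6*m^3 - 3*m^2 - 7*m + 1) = -24*m^5 - 6*m^4 + 61*m^3 + 5*m^2 - 31*m + 4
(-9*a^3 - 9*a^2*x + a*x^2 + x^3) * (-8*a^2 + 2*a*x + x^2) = 72*a^5 + 54*a^4*x - 35*a^3*x^2 - 15*a^2*x^3 + 3*a*x^4 + x^5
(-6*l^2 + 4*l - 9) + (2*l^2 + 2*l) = -4*l^2 + 6*l - 9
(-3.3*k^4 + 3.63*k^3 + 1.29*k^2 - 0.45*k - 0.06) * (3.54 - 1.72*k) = 5.676*k^5 - 17.9256*k^4 + 10.6314*k^3 + 5.3406*k^2 - 1.4898*k - 0.2124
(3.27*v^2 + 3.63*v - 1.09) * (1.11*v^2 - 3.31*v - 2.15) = 3.6297*v^4 - 6.7944*v^3 - 20.2557*v^2 - 4.1966*v + 2.3435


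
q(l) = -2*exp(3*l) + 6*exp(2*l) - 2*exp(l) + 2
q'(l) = -6*exp(3*l) + 12*exp(2*l) - 2*exp(l)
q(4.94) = -5344088.87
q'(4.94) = -16148927.86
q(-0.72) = 2.22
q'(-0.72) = 1.18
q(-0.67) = 2.28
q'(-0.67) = 1.31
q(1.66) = -133.51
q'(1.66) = -551.44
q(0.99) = 1.09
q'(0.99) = -35.42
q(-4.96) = 1.99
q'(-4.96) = -0.01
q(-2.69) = 1.89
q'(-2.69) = -0.08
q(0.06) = 4.25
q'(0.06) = 4.22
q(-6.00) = 2.00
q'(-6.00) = 0.00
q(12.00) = -8622304159823118.98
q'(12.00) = -25867071413551122.82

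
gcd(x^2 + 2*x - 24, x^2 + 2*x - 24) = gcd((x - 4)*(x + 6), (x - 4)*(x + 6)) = x^2 + 2*x - 24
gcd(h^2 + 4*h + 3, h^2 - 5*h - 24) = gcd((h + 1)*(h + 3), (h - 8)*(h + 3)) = h + 3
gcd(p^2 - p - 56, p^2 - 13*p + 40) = p - 8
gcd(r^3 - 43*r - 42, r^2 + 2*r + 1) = r + 1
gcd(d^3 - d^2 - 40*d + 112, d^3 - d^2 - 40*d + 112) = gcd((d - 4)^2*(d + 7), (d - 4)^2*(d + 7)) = d^3 - d^2 - 40*d + 112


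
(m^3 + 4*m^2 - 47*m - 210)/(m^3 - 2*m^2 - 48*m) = (m^2 - 2*m - 35)/(m*(m - 8))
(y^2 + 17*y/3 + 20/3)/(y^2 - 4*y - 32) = (y + 5/3)/(y - 8)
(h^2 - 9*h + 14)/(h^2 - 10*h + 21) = (h - 2)/(h - 3)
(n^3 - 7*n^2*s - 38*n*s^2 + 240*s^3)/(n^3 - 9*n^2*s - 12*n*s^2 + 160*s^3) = (n + 6*s)/(n + 4*s)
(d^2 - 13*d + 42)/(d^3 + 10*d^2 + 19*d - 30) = (d^2 - 13*d + 42)/(d^3 + 10*d^2 + 19*d - 30)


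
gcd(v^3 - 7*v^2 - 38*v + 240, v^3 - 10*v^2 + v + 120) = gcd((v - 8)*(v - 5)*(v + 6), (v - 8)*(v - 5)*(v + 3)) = v^2 - 13*v + 40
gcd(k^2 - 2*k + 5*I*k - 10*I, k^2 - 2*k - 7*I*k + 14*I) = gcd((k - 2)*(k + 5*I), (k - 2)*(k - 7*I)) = k - 2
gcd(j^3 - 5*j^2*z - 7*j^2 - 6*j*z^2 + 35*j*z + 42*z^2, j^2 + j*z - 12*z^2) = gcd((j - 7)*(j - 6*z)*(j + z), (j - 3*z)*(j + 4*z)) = 1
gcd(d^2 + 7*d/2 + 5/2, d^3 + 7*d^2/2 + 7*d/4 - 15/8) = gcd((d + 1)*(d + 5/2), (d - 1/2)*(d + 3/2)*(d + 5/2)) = d + 5/2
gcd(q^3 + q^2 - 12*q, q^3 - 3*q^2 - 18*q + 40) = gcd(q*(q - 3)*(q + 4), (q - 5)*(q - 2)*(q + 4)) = q + 4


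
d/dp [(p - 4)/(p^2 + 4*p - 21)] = (p^2 + 4*p - 2*(p - 4)*(p + 2) - 21)/(p^2 + 4*p - 21)^2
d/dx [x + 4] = 1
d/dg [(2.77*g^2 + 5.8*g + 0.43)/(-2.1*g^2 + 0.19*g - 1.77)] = (12.7063*g^2 - 7.9998*g - 10.3477)/(4.41*g^4 - 0.798*g^3 + 7.4701*g^2 - 0.6726*g + 3.1329)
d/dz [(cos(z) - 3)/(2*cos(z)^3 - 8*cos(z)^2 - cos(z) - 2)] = (51*cos(z) - 13*cos(2*z) + cos(3*z) - 8)*sin(z)/(-2*cos(z)^3 + 8*cos(z)^2 + cos(z) + 2)^2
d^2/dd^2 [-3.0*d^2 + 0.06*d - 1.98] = -6.00000000000000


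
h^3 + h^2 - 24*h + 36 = (h - 3)*(h - 2)*(h + 6)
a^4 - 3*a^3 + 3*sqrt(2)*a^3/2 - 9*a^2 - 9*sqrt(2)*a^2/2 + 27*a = a*(a - 3)*(a - 3*sqrt(2)/2)*(a + 3*sqrt(2))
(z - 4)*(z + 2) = z^2 - 2*z - 8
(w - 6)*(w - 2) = w^2 - 8*w + 12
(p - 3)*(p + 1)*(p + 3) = p^3 + p^2 - 9*p - 9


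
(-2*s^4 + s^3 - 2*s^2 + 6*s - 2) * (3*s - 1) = -6*s^5 + 5*s^4 - 7*s^3 + 20*s^2 - 12*s + 2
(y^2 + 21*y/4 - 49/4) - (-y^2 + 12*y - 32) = 2*y^2 - 27*y/4 + 79/4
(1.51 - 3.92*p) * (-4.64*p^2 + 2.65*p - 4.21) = 18.1888*p^3 - 17.3944*p^2 + 20.5047*p - 6.3571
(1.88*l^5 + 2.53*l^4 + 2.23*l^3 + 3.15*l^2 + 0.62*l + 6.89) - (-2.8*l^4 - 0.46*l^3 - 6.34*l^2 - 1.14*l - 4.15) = 1.88*l^5 + 5.33*l^4 + 2.69*l^3 + 9.49*l^2 + 1.76*l + 11.04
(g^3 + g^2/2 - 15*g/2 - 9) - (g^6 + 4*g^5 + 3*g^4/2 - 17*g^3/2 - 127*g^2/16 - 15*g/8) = -g^6 - 4*g^5 - 3*g^4/2 + 19*g^3/2 + 135*g^2/16 - 45*g/8 - 9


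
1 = 1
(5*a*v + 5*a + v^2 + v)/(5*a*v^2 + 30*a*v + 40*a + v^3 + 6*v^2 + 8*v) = (v + 1)/(v^2 + 6*v + 8)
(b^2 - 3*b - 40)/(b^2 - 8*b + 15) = (b^2 - 3*b - 40)/(b^2 - 8*b + 15)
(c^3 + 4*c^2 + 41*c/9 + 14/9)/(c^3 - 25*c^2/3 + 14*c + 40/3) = (3*c^2 + 10*c + 7)/(3*(c^2 - 9*c + 20))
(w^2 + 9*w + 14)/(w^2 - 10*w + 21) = (w^2 + 9*w + 14)/(w^2 - 10*w + 21)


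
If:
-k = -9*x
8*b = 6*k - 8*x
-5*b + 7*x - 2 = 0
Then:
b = -46/87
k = -24/29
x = -8/87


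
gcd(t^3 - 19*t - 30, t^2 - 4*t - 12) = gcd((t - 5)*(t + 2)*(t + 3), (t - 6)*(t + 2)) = t + 2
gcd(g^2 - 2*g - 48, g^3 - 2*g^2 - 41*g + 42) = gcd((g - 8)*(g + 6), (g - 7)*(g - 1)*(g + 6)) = g + 6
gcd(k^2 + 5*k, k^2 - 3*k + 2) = 1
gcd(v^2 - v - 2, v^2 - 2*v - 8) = 1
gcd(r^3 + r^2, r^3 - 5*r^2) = r^2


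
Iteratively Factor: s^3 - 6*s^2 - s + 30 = (s + 2)*(s^2 - 8*s + 15) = (s - 3)*(s + 2)*(s - 5)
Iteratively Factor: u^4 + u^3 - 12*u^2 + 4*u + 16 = (u - 2)*(u^3 + 3*u^2 - 6*u - 8) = (u - 2)*(u + 1)*(u^2 + 2*u - 8) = (u - 2)*(u + 1)*(u + 4)*(u - 2)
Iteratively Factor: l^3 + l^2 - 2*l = (l - 1)*(l^2 + 2*l) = (l - 1)*(l + 2)*(l)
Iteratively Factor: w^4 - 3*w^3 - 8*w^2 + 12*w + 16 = (w + 1)*(w^3 - 4*w^2 - 4*w + 16) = (w - 2)*(w + 1)*(w^2 - 2*w - 8) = (w - 2)*(w + 1)*(w + 2)*(w - 4)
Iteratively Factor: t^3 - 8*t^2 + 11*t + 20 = (t + 1)*(t^2 - 9*t + 20) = (t - 5)*(t + 1)*(t - 4)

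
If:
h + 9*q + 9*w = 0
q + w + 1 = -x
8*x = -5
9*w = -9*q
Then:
No Solution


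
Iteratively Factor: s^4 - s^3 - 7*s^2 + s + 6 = (s + 2)*(s^3 - 3*s^2 - s + 3) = (s - 3)*(s + 2)*(s^2 - 1) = (s - 3)*(s + 1)*(s + 2)*(s - 1)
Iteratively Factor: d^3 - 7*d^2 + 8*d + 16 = (d + 1)*(d^2 - 8*d + 16) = (d - 4)*(d + 1)*(d - 4)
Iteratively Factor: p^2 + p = (p)*(p + 1)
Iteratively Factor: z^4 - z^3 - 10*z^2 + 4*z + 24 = (z + 2)*(z^3 - 3*z^2 - 4*z + 12) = (z - 3)*(z + 2)*(z^2 - 4) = (z - 3)*(z - 2)*(z + 2)*(z + 2)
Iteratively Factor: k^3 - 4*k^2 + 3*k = (k - 3)*(k^2 - k) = (k - 3)*(k - 1)*(k)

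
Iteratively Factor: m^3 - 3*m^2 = (m)*(m^2 - 3*m) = m^2*(m - 3)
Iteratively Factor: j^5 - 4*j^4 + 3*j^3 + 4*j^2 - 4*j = (j)*(j^4 - 4*j^3 + 3*j^2 + 4*j - 4) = j*(j - 2)*(j^3 - 2*j^2 - j + 2) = j*(j - 2)^2*(j^2 - 1) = j*(j - 2)^2*(j - 1)*(j + 1)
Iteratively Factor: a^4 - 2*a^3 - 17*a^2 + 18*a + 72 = (a - 4)*(a^3 + 2*a^2 - 9*a - 18) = (a - 4)*(a - 3)*(a^2 + 5*a + 6) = (a - 4)*(a - 3)*(a + 3)*(a + 2)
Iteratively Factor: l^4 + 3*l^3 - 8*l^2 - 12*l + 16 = (l - 2)*(l^3 + 5*l^2 + 2*l - 8) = (l - 2)*(l + 4)*(l^2 + l - 2) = (l - 2)*(l - 1)*(l + 4)*(l + 2)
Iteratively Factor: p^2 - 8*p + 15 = (p - 3)*(p - 5)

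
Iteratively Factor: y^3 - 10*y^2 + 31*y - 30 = (y - 2)*(y^2 - 8*y + 15) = (y - 5)*(y - 2)*(y - 3)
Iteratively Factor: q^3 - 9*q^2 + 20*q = (q)*(q^2 - 9*q + 20) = q*(q - 5)*(q - 4)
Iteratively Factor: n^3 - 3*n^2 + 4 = (n + 1)*(n^2 - 4*n + 4) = (n - 2)*(n + 1)*(n - 2)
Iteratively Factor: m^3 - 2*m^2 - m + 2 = (m - 2)*(m^2 - 1) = (m - 2)*(m + 1)*(m - 1)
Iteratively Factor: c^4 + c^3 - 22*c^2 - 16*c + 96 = (c + 4)*(c^3 - 3*c^2 - 10*c + 24) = (c + 3)*(c + 4)*(c^2 - 6*c + 8) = (c - 4)*(c + 3)*(c + 4)*(c - 2)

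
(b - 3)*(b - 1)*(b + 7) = b^3 + 3*b^2 - 25*b + 21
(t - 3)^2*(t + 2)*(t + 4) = t^4 - 19*t^2 + 6*t + 72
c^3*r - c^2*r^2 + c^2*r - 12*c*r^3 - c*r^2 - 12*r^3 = (c - 4*r)*(c + 3*r)*(c*r + r)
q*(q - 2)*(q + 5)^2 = q^4 + 8*q^3 + 5*q^2 - 50*q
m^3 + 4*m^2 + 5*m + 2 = (m + 1)^2*(m + 2)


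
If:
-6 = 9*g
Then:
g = -2/3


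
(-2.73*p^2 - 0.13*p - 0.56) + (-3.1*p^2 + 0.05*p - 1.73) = -5.83*p^2 - 0.08*p - 2.29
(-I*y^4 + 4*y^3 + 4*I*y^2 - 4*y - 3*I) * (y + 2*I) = -I*y^5 + 6*y^4 + 12*I*y^3 - 12*y^2 - 11*I*y + 6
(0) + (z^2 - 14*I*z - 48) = z^2 - 14*I*z - 48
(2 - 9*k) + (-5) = -9*k - 3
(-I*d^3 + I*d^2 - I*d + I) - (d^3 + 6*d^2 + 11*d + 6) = -d^3 - I*d^3 - 6*d^2 + I*d^2 - 11*d - I*d - 6 + I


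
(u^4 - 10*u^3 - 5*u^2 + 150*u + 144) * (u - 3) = u^5 - 13*u^4 + 25*u^3 + 165*u^2 - 306*u - 432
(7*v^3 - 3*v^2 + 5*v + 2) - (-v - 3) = 7*v^3 - 3*v^2 + 6*v + 5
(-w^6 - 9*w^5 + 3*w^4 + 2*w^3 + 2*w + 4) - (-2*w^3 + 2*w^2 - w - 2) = -w^6 - 9*w^5 + 3*w^4 + 4*w^3 - 2*w^2 + 3*w + 6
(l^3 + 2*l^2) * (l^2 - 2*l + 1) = l^5 - 3*l^3 + 2*l^2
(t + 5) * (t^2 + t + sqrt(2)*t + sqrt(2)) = t^3 + sqrt(2)*t^2 + 6*t^2 + 5*t + 6*sqrt(2)*t + 5*sqrt(2)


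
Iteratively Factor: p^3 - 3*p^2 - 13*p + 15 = (p + 3)*(p^2 - 6*p + 5) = (p - 1)*(p + 3)*(p - 5)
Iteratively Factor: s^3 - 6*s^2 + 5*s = (s)*(s^2 - 6*s + 5) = s*(s - 1)*(s - 5)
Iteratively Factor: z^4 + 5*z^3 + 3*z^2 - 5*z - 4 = (z + 4)*(z^3 + z^2 - z - 1) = (z - 1)*(z + 4)*(z^2 + 2*z + 1) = (z - 1)*(z + 1)*(z + 4)*(z + 1)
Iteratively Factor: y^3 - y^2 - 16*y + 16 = (y + 4)*(y^2 - 5*y + 4) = (y - 1)*(y + 4)*(y - 4)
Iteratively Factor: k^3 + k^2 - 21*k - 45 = (k + 3)*(k^2 - 2*k - 15) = (k + 3)^2*(k - 5)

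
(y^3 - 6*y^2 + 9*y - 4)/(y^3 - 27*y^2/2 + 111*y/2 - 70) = 2*(y^2 - 2*y + 1)/(2*y^2 - 19*y + 35)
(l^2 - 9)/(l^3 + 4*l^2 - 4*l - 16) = (l^2 - 9)/(l^3 + 4*l^2 - 4*l - 16)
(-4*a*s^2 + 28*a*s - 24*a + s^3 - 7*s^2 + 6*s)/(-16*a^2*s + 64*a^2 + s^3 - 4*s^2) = (s^2 - 7*s + 6)/(4*a*s - 16*a + s^2 - 4*s)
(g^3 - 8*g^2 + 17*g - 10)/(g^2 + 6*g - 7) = (g^2 - 7*g + 10)/(g + 7)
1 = 1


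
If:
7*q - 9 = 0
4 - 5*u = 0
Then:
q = 9/7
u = 4/5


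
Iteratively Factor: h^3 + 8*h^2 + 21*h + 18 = (h + 3)*(h^2 + 5*h + 6) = (h + 3)^2*(h + 2)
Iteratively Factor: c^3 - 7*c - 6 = (c + 2)*(c^2 - 2*c - 3) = (c + 1)*(c + 2)*(c - 3)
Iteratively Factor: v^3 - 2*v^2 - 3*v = (v)*(v^2 - 2*v - 3) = v*(v + 1)*(v - 3)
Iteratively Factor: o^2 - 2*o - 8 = (o + 2)*(o - 4)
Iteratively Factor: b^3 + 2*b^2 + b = (b + 1)*(b^2 + b) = (b + 1)^2*(b)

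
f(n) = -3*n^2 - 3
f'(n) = -6*n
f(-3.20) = -33.72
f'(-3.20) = 19.20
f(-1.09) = -6.56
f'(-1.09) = 6.54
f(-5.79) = -103.57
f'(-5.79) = 34.74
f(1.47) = -9.48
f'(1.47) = -8.82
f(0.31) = -3.29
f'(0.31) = -1.86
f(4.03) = -51.72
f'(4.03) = -24.18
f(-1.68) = -11.47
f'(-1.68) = 10.08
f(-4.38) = -60.55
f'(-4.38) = 26.28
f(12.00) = -435.00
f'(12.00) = -72.00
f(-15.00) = -678.00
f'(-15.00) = 90.00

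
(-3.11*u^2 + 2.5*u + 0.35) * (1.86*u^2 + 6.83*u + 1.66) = -5.7846*u^4 - 16.5913*u^3 + 12.5634*u^2 + 6.5405*u + 0.581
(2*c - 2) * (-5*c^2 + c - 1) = -10*c^3 + 12*c^2 - 4*c + 2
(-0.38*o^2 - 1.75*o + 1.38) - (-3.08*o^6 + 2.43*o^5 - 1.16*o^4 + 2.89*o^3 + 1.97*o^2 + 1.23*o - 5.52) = 3.08*o^6 - 2.43*o^5 + 1.16*o^4 - 2.89*o^3 - 2.35*o^2 - 2.98*o + 6.9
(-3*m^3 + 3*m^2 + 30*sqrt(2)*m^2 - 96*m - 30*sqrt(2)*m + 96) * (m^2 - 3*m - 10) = -3*m^5 + 12*m^4 + 30*sqrt(2)*m^4 - 120*sqrt(2)*m^3 - 75*m^3 - 210*sqrt(2)*m^2 + 354*m^2 + 300*sqrt(2)*m + 672*m - 960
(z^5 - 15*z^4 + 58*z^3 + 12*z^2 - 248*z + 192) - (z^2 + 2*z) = z^5 - 15*z^4 + 58*z^3 + 11*z^2 - 250*z + 192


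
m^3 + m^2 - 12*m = m*(m - 3)*(m + 4)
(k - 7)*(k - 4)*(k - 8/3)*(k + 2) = k^4 - 35*k^3/3 + 30*k^2 + 40*k - 448/3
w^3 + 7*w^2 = w^2*(w + 7)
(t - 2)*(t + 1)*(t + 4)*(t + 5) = t^4 + 8*t^3 + 9*t^2 - 38*t - 40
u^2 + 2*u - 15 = (u - 3)*(u + 5)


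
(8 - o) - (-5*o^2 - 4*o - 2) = 5*o^2 + 3*o + 10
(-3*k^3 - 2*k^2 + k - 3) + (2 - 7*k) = -3*k^3 - 2*k^2 - 6*k - 1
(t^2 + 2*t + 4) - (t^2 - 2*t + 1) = 4*t + 3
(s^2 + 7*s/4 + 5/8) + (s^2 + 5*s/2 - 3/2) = 2*s^2 + 17*s/4 - 7/8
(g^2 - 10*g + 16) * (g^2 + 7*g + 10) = g^4 - 3*g^3 - 44*g^2 + 12*g + 160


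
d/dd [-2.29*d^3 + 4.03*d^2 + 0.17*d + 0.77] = -6.87*d^2 + 8.06*d + 0.17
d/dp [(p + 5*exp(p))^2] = 2*(p + 5*exp(p))*(5*exp(p) + 1)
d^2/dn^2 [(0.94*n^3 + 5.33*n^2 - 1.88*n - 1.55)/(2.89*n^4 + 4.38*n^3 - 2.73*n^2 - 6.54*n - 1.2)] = (15.701948*n^9 + 267.100158*n^8 + 260.883768000001*n^7 - 79.8520420000004*n^6 + 732.668868*n^5 + 1203.96123*n^4 + 423.73026*n^3 - 46.49553*n^2 - 169.84998*n - 77.57748)/(24.137569*n^12 + 109.746594*n^11 + 97.925049*n^10 - 287.181846*n^9 - 619.278921*n^8 - 60.0140340000001*n^7 + 807.433731*n^6 + 637.970526*n^5 - 158.399604*n^4 - 389.354904*n^3 - 165.77136*n^2 - 28.2528*n - 1.728)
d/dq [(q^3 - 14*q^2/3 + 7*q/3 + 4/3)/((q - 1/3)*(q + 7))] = (9*q^4 + 120*q^3 - 364*q^2 + 172*q - 129)/(9*q^4 + 120*q^3 + 358*q^2 - 280*q + 49)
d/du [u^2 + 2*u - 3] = 2*u + 2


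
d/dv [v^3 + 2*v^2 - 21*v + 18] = 3*v^2 + 4*v - 21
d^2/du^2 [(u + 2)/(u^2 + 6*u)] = 2*(-u*(u + 6)*(3*u + 8) + 4*(u + 2)*(u + 3)^2)/(u^3*(u + 6)^3)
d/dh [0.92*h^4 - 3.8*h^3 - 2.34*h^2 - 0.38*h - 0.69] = 3.68*h^3 - 11.4*h^2 - 4.68*h - 0.38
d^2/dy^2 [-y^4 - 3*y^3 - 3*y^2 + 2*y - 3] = -12*y^2 - 18*y - 6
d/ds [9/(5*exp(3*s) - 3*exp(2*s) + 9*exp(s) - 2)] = (-135*exp(2*s) + 54*exp(s) - 81)*exp(s)/(5*exp(3*s) - 3*exp(2*s) + 9*exp(s) - 2)^2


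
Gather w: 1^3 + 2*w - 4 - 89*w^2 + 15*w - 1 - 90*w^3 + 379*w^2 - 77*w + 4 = -90*w^3 + 290*w^2 - 60*w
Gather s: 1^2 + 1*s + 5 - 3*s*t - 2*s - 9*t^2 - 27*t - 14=s*(-3*t - 1) - 9*t^2 - 27*t - 8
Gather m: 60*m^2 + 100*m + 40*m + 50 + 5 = 60*m^2 + 140*m + 55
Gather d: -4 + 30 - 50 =-24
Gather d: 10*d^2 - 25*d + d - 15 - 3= 10*d^2 - 24*d - 18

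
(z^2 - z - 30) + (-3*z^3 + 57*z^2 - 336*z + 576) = -3*z^3 + 58*z^2 - 337*z + 546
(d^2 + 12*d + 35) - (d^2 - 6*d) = 18*d + 35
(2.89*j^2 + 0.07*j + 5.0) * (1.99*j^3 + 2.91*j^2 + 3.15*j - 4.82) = 5.7511*j^5 + 8.5492*j^4 + 19.2572*j^3 + 0.840699999999998*j^2 + 15.4126*j - 24.1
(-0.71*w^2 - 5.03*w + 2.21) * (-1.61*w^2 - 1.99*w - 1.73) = 1.1431*w^4 + 9.5112*w^3 + 7.6799*w^2 + 4.304*w - 3.8233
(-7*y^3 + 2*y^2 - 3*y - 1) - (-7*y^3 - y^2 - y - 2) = 3*y^2 - 2*y + 1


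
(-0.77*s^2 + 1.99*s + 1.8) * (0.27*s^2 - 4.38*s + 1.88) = -0.2079*s^4 + 3.9099*s^3 - 9.6778*s^2 - 4.1428*s + 3.384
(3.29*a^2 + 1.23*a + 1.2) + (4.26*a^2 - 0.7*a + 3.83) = 7.55*a^2 + 0.53*a + 5.03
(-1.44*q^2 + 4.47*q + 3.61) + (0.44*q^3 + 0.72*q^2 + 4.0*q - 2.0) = 0.44*q^3 - 0.72*q^2 + 8.47*q + 1.61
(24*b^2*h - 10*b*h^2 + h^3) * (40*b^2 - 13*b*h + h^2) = 960*b^4*h - 712*b^3*h^2 + 194*b^2*h^3 - 23*b*h^4 + h^5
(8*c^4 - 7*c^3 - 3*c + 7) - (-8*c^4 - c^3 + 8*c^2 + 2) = 16*c^4 - 6*c^3 - 8*c^2 - 3*c + 5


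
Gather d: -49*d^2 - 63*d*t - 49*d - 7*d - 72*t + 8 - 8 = -49*d^2 + d*(-63*t - 56) - 72*t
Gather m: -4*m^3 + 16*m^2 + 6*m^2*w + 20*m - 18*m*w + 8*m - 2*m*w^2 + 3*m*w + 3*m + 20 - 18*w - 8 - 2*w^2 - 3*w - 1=-4*m^3 + m^2*(6*w + 16) + m*(-2*w^2 - 15*w + 31) - 2*w^2 - 21*w + 11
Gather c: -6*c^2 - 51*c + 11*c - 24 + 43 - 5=-6*c^2 - 40*c + 14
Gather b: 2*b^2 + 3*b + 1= 2*b^2 + 3*b + 1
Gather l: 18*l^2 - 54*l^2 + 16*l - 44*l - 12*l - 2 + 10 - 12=-36*l^2 - 40*l - 4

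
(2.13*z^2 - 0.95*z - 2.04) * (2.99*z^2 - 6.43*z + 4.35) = 6.3687*z^4 - 16.5364*z^3 + 9.2744*z^2 + 8.9847*z - 8.874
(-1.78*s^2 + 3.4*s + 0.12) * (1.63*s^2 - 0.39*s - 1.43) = -2.9014*s^4 + 6.2362*s^3 + 1.415*s^2 - 4.9088*s - 0.1716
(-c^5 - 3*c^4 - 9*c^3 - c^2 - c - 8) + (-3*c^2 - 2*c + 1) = -c^5 - 3*c^4 - 9*c^3 - 4*c^2 - 3*c - 7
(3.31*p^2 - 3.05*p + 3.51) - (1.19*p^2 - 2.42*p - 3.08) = 2.12*p^2 - 0.63*p + 6.59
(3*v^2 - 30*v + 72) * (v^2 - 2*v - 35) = 3*v^4 - 36*v^3 + 27*v^2 + 906*v - 2520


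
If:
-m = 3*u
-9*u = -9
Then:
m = -3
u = 1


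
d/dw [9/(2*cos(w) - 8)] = 9*sin(w)/(2*(cos(w) - 4)^2)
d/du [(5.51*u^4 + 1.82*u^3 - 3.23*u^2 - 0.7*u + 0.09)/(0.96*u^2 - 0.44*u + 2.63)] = (10.5792*u^5 - 5.526*u^4 + 56.3636*u^3 + 16.453*u^2 - 17.1626*u - 1.8014)/(0.9216*u^4 - 0.8448*u^3 + 5.2432*u^2 - 2.3144*u + 6.9169)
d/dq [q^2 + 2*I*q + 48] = 2*q + 2*I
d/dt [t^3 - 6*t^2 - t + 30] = 3*t^2 - 12*t - 1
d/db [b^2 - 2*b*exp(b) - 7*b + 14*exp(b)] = -2*b*exp(b) + 2*b + 12*exp(b) - 7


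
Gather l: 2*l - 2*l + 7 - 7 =0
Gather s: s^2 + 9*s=s^2 + 9*s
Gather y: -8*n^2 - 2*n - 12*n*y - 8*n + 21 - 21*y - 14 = -8*n^2 - 10*n + y*(-12*n - 21) + 7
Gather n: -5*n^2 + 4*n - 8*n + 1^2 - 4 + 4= -5*n^2 - 4*n + 1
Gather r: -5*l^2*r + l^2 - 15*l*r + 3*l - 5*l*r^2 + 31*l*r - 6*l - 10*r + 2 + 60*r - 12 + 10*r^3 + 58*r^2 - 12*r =l^2 - 3*l + 10*r^3 + r^2*(58 - 5*l) + r*(-5*l^2 + 16*l + 38) - 10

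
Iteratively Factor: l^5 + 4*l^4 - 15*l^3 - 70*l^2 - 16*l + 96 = (l + 4)*(l^4 - 15*l^2 - 10*l + 24) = (l - 4)*(l + 4)*(l^3 + 4*l^2 + l - 6) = (l - 4)*(l + 2)*(l + 4)*(l^2 + 2*l - 3) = (l - 4)*(l - 1)*(l + 2)*(l + 4)*(l + 3)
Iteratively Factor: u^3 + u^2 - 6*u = (u - 2)*(u^2 + 3*u) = u*(u - 2)*(u + 3)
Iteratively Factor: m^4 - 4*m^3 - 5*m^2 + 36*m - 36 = (m - 2)*(m^3 - 2*m^2 - 9*m + 18) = (m - 2)*(m + 3)*(m^2 - 5*m + 6) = (m - 3)*(m - 2)*(m + 3)*(m - 2)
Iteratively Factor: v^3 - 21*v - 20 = (v + 4)*(v^2 - 4*v - 5) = (v - 5)*(v + 4)*(v + 1)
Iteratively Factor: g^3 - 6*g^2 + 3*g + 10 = (g - 5)*(g^2 - g - 2) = (g - 5)*(g - 2)*(g + 1)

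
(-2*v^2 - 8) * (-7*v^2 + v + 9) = 14*v^4 - 2*v^3 + 38*v^2 - 8*v - 72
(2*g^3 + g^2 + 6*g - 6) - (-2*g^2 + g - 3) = 2*g^3 + 3*g^2 + 5*g - 3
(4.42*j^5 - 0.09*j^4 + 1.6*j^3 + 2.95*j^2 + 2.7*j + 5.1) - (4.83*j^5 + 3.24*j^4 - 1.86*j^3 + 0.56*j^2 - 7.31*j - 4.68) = -0.41*j^5 - 3.33*j^4 + 3.46*j^3 + 2.39*j^2 + 10.01*j + 9.78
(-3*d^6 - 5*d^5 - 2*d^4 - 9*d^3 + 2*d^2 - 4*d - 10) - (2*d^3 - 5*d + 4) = -3*d^6 - 5*d^5 - 2*d^4 - 11*d^3 + 2*d^2 + d - 14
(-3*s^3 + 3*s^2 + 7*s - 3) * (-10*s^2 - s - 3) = 30*s^5 - 27*s^4 - 64*s^3 + 14*s^2 - 18*s + 9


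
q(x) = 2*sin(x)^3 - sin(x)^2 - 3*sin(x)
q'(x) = 6*sin(x)^2*cos(x) - 2*sin(x)*cos(x) - 3*cos(x)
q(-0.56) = 1.01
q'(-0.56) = -0.21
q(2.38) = -1.89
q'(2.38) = 1.10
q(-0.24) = 0.63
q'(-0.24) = -2.12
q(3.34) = 0.54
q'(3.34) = 2.33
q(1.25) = -2.04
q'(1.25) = 0.16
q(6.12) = 0.45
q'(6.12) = -2.48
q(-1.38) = 0.09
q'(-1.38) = 0.90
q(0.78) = -1.91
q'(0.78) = -1.02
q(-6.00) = -0.87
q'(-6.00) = -2.97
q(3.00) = -0.44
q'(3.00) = 3.13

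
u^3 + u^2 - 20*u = u*(u - 4)*(u + 5)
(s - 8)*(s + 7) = s^2 - s - 56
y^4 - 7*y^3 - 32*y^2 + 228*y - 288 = (y - 8)*(y - 3)*(y - 2)*(y + 6)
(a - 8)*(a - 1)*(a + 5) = a^3 - 4*a^2 - 37*a + 40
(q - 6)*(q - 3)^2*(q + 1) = q^4 - 11*q^3 + 33*q^2 - 9*q - 54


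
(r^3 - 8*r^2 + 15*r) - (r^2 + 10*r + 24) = r^3 - 9*r^2 + 5*r - 24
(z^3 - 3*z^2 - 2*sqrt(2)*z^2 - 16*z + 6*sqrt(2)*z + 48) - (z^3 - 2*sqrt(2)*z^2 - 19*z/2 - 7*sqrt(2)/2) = -3*z^2 - 13*z/2 + 6*sqrt(2)*z + 7*sqrt(2)/2 + 48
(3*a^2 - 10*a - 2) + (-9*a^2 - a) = -6*a^2 - 11*a - 2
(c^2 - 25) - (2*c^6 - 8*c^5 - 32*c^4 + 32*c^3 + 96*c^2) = -2*c^6 + 8*c^5 + 32*c^4 - 32*c^3 - 95*c^2 - 25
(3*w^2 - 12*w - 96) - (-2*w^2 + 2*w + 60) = 5*w^2 - 14*w - 156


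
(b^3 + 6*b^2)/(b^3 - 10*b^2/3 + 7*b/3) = 3*b*(b + 6)/(3*b^2 - 10*b + 7)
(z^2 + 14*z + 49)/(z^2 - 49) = (z + 7)/(z - 7)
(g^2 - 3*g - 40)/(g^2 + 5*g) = (g - 8)/g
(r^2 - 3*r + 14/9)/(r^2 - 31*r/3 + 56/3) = (r - 2/3)/(r - 8)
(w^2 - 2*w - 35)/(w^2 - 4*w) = (w^2 - 2*w - 35)/(w*(w - 4))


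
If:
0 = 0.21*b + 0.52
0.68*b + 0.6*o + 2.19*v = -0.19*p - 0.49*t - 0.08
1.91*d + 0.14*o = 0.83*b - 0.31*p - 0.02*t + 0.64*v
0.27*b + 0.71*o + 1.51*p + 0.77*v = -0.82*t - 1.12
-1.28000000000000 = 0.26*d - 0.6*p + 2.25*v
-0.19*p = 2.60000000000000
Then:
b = -2.48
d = -0.32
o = -3.65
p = -13.68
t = 31.73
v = -4.18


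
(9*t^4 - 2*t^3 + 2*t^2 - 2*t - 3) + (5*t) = 9*t^4 - 2*t^3 + 2*t^2 + 3*t - 3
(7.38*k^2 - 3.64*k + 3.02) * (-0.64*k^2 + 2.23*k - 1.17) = -4.7232*k^4 + 18.787*k^3 - 18.6846*k^2 + 10.9934*k - 3.5334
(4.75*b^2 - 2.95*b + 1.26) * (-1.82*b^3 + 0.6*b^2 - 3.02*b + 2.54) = -8.645*b^5 + 8.219*b^4 - 18.4082*b^3 + 21.73*b^2 - 11.2982*b + 3.2004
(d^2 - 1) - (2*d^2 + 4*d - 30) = -d^2 - 4*d + 29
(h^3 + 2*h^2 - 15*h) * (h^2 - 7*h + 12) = h^5 - 5*h^4 - 17*h^3 + 129*h^2 - 180*h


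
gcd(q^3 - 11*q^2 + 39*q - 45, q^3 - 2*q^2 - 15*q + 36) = q^2 - 6*q + 9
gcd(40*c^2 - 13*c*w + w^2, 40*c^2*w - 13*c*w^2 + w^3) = 40*c^2 - 13*c*w + w^2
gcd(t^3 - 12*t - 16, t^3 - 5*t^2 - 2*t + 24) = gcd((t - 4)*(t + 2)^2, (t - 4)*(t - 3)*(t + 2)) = t^2 - 2*t - 8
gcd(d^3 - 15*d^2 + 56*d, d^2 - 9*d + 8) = d - 8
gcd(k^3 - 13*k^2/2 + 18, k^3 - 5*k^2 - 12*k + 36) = k^2 - 8*k + 12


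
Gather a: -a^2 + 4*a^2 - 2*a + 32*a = 3*a^2 + 30*a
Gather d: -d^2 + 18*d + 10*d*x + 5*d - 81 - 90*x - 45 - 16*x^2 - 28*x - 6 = -d^2 + d*(10*x + 23) - 16*x^2 - 118*x - 132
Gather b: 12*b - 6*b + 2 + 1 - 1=6*b + 2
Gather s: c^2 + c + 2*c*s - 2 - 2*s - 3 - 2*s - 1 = c^2 + c + s*(2*c - 4) - 6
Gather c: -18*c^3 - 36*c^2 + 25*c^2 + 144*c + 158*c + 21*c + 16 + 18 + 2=-18*c^3 - 11*c^2 + 323*c + 36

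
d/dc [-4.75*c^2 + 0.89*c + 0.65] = 0.89 - 9.5*c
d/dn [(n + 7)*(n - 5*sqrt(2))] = 2*n - 5*sqrt(2) + 7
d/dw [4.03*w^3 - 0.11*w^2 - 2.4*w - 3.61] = 12.09*w^2 - 0.22*w - 2.4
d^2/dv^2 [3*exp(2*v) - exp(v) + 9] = (12*exp(v) - 1)*exp(v)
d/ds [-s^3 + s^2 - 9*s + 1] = -3*s^2 + 2*s - 9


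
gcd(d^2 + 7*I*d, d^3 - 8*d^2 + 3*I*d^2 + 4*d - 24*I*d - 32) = 1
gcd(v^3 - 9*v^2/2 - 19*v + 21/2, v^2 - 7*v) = v - 7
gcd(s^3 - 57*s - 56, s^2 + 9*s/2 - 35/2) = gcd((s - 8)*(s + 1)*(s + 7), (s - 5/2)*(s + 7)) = s + 7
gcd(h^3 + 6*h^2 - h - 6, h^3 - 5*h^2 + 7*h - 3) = h - 1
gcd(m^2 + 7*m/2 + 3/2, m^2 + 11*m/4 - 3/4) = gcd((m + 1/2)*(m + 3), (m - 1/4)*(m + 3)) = m + 3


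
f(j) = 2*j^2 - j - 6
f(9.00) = 147.00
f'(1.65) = 5.60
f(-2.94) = 14.23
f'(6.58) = 25.32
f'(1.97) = 6.88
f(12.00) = 270.00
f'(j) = 4*j - 1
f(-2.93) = 14.10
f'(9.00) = 35.00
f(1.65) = -2.20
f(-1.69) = 1.40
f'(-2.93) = -12.72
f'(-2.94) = -12.76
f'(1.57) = 5.28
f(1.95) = -0.35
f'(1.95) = 6.80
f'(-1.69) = -7.76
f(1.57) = -2.64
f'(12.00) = 47.00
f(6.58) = 74.01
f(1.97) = -0.21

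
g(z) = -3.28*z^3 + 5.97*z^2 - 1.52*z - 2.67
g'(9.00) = -691.10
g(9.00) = -1923.90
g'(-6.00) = -427.40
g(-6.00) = 929.85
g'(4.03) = -113.21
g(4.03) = -126.52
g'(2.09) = -19.55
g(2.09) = -9.71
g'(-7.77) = -688.36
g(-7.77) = 1908.21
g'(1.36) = -3.48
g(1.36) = -1.95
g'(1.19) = -1.25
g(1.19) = -1.55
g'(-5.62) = -379.41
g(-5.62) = 776.65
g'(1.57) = -7.03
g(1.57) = -3.03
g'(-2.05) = -67.35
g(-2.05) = 53.79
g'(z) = -9.84*z^2 + 11.94*z - 1.52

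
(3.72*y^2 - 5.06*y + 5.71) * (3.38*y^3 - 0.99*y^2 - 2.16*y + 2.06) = 12.5736*y^5 - 20.7856*y^4 + 16.274*y^3 + 12.9399*y^2 - 22.7572*y + 11.7626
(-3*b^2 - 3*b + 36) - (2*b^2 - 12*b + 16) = -5*b^2 + 9*b + 20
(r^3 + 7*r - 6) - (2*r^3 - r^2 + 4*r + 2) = -r^3 + r^2 + 3*r - 8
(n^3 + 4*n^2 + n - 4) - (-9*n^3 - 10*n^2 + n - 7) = 10*n^3 + 14*n^2 + 3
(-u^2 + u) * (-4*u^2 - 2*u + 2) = 4*u^4 - 2*u^3 - 4*u^2 + 2*u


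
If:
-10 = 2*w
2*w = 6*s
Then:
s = -5/3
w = -5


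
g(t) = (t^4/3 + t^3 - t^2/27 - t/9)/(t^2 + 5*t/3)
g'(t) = (-2*t - 5/3)*(t^4/3 + t^3 - t^2/27 - t/9)/(t^2 + 5*t/3)^2 + (4*t^3/3 + 3*t^2 - 2*t/27 - 1/9)/(t^2 + 5*t/3)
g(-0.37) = 0.02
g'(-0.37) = -0.51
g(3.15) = 4.18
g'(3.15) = 2.49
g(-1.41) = 3.88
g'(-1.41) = -18.49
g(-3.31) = 0.68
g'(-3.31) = -2.20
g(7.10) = 19.32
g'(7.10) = 5.16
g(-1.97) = -4.27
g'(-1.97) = -13.75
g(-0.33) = -0.00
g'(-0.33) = -0.44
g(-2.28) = -1.99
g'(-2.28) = -4.23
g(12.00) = 52.64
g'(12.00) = 8.44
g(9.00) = 30.33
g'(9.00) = 6.43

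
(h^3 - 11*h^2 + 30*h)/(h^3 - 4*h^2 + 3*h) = (h^2 - 11*h + 30)/(h^2 - 4*h + 3)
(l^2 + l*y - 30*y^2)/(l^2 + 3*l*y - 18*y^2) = (-l + 5*y)/(-l + 3*y)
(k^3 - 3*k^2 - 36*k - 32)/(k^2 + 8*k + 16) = (k^2 - 7*k - 8)/(k + 4)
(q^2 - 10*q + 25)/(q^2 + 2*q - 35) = (q - 5)/(q + 7)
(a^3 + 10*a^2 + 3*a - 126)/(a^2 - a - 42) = (a^2 + 4*a - 21)/(a - 7)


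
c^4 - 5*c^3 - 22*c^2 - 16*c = c*(c - 8)*(c + 1)*(c + 2)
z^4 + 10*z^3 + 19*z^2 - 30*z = z*(z - 1)*(z + 5)*(z + 6)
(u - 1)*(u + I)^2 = u^3 - u^2 + 2*I*u^2 - u - 2*I*u + 1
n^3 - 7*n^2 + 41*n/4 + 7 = (n - 4)*(n - 7/2)*(n + 1/2)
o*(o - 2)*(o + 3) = o^3 + o^2 - 6*o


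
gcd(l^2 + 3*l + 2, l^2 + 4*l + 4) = l + 2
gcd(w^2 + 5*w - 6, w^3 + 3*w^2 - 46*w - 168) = w + 6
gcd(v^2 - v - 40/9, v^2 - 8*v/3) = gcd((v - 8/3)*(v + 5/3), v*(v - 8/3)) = v - 8/3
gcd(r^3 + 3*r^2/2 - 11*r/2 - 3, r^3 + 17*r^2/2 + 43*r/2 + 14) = 1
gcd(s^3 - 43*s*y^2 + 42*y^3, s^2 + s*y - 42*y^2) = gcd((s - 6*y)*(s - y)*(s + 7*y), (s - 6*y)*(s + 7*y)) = -s^2 - s*y + 42*y^2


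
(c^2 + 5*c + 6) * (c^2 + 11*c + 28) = c^4 + 16*c^3 + 89*c^2 + 206*c + 168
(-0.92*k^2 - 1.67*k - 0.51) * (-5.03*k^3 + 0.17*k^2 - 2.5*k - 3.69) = 4.6276*k^5 + 8.2437*k^4 + 4.5814*k^3 + 7.4831*k^2 + 7.4373*k + 1.8819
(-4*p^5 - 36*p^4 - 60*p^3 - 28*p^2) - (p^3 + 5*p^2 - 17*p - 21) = -4*p^5 - 36*p^4 - 61*p^3 - 33*p^2 + 17*p + 21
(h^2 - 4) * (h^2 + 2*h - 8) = h^4 + 2*h^3 - 12*h^2 - 8*h + 32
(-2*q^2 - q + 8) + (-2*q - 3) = -2*q^2 - 3*q + 5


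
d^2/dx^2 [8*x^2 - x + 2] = 16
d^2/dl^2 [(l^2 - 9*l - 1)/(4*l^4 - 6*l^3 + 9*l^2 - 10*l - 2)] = 2*(48*l^8 - 936*l^7 + 1568*l^6 - 1344*l^5 - 246*l^4 - 391*l^3 + 231*l^2 - 180*l + 66)/(64*l^12 - 288*l^11 + 864*l^10 - 1992*l^9 + 3288*l^8 - 4410*l^7 + 4521*l^6 - 3102*l^5 + 1542*l^4 + 8*l^3 - 492*l^2 - 120*l - 8)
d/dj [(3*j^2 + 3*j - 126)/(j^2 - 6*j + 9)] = 3*(81 - 7*j)/(j^3 - 9*j^2 + 27*j - 27)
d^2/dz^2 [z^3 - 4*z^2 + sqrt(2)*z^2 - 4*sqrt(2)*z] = 6*z - 8 + 2*sqrt(2)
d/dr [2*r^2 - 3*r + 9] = 4*r - 3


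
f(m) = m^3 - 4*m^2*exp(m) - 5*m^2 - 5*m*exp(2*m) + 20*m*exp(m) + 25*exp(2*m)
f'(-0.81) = 23.98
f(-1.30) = -17.24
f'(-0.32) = 40.36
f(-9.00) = -1134.06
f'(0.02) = 67.08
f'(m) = -4*m^2*exp(m) + 3*m^2 - 10*m*exp(2*m) + 12*m*exp(m) - 10*m + 45*exp(2*m) + 20*exp(m)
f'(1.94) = 1427.97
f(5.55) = -185094.62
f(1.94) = 894.61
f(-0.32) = 8.54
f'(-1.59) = 24.14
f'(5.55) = -704177.74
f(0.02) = 26.32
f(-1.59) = -23.84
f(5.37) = -87104.17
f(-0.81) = -6.44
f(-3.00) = -76.68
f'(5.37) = -408252.74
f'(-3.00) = 54.60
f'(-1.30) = 21.73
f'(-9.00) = 332.95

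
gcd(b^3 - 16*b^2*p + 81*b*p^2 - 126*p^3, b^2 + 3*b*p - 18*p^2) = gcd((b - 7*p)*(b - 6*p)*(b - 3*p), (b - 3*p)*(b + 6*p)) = -b + 3*p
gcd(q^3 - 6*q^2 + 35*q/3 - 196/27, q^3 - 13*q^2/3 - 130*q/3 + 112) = q - 7/3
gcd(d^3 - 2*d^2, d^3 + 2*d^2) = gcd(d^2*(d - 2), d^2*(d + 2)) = d^2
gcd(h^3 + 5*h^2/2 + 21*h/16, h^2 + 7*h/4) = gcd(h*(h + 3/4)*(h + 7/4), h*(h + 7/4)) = h^2 + 7*h/4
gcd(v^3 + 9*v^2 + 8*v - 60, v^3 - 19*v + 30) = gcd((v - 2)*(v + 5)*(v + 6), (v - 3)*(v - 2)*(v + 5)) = v^2 + 3*v - 10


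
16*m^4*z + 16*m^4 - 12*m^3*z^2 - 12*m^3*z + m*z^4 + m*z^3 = (-2*m + z)^2*(4*m + z)*(m*z + m)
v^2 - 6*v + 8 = (v - 4)*(v - 2)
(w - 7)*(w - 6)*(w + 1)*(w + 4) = w^4 - 8*w^3 - 19*w^2 + 158*w + 168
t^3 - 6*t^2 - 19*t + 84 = (t - 7)*(t - 3)*(t + 4)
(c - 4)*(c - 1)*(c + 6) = c^3 + c^2 - 26*c + 24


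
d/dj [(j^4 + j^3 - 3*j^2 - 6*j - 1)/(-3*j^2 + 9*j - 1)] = (-6*j^5 + 24*j^4 + 14*j^3 - 48*j^2 + 15)/(9*j^4 - 54*j^3 + 87*j^2 - 18*j + 1)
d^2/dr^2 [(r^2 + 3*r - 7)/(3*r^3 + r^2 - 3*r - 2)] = 2*(9*r^6 + 81*r^5 - 324*r^4 - 93*r^3 + 282*r^2 - 45*r - 91)/(27*r^9 + 27*r^8 - 72*r^7 - 107*r^6 + 36*r^5 + 129*r^4 + 45*r^3 - 42*r^2 - 36*r - 8)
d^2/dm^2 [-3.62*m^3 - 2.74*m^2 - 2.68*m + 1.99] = -21.72*m - 5.48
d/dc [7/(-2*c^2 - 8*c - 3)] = 28*(c + 2)/(2*c^2 + 8*c + 3)^2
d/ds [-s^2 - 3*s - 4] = -2*s - 3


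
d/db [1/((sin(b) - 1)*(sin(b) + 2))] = -(sin(2*b) + cos(b))/((sin(b) - 1)^2*(sin(b) + 2)^2)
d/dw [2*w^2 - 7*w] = 4*w - 7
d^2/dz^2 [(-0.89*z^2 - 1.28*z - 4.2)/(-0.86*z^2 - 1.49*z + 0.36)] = (-8.88178419700125e-16*z^4 - 0.387516000000002*z^3 + 20.291184*z^2 + 34.669008*z + 22.853352)/(0.636056*z^6 + 3.306012*z^5 + 4.92909*z^4 + 0.540125*z^3 - 2.06334*z^2 + 0.579312*z - 0.046656)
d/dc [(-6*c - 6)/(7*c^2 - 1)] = 6*(-7*c^2 + 14*c*(c + 1) + 1)/(7*c^2 - 1)^2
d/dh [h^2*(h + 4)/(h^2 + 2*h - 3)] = h*(h^3 + 4*h^2 - h - 24)/(h^4 + 4*h^3 - 2*h^2 - 12*h + 9)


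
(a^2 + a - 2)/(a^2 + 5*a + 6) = (a - 1)/(a + 3)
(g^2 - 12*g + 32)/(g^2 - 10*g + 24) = (g - 8)/(g - 6)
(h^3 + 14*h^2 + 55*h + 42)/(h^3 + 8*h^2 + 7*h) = (h + 6)/h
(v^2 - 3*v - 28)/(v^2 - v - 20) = (v - 7)/(v - 5)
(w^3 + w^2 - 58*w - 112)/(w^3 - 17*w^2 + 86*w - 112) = (w^2 + 9*w + 14)/(w^2 - 9*w + 14)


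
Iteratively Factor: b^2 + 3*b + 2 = (b + 1)*(b + 2)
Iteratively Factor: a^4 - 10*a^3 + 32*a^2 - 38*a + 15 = (a - 1)*(a^3 - 9*a^2 + 23*a - 15) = (a - 1)^2*(a^2 - 8*a + 15) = (a - 5)*(a - 1)^2*(a - 3)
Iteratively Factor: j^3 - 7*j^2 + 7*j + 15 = (j + 1)*(j^2 - 8*j + 15) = (j - 5)*(j + 1)*(j - 3)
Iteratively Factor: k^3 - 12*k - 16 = (k - 4)*(k^2 + 4*k + 4) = (k - 4)*(k + 2)*(k + 2)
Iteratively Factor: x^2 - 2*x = (x)*(x - 2)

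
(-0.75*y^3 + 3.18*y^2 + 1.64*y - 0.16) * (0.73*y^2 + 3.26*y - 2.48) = -0.5475*y^5 - 0.1236*y^4 + 13.424*y^3 - 2.6568*y^2 - 4.5888*y + 0.3968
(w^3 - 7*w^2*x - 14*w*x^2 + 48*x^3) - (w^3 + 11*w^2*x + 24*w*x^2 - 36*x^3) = -18*w^2*x - 38*w*x^2 + 84*x^3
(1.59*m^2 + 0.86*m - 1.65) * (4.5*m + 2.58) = 7.155*m^3 + 7.9722*m^2 - 5.2062*m - 4.257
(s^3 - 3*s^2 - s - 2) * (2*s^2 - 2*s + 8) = 2*s^5 - 8*s^4 + 12*s^3 - 26*s^2 - 4*s - 16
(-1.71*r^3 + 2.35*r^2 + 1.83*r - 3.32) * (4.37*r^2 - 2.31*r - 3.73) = -7.4727*r^5 + 14.2196*r^4 + 8.9469*r^3 - 27.5012*r^2 + 0.8433*r + 12.3836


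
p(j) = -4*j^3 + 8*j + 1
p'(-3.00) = -100.00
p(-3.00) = 85.00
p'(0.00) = 8.00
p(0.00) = 1.00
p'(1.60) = -22.72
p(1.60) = -2.58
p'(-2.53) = -68.81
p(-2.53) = 45.54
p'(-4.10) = -193.72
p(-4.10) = 243.88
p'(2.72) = -80.78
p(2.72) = -57.73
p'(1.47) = -17.93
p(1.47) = 0.05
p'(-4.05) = -188.83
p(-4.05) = 234.32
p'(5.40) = -341.92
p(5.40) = -585.66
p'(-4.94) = -284.84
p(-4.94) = 443.70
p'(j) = 8 - 12*j^2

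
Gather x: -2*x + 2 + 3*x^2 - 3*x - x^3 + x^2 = -x^3 + 4*x^2 - 5*x + 2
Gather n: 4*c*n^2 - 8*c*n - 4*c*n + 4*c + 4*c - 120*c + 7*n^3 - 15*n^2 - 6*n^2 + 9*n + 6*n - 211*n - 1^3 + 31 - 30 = -112*c + 7*n^3 + n^2*(4*c - 21) + n*(-12*c - 196)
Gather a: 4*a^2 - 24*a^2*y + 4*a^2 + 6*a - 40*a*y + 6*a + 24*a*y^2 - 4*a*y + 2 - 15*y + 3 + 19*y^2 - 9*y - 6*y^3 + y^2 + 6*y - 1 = a^2*(8 - 24*y) + a*(24*y^2 - 44*y + 12) - 6*y^3 + 20*y^2 - 18*y + 4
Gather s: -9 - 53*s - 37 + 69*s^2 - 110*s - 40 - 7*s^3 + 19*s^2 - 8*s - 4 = -7*s^3 + 88*s^2 - 171*s - 90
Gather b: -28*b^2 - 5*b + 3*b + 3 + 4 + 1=-28*b^2 - 2*b + 8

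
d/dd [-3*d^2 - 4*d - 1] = -6*d - 4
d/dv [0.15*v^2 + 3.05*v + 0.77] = 0.3*v + 3.05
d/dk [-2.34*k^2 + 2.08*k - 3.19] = 2.08 - 4.68*k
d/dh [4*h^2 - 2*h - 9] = 8*h - 2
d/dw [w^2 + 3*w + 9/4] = 2*w + 3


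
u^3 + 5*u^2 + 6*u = u*(u + 2)*(u + 3)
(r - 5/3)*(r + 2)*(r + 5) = r^3 + 16*r^2/3 - 5*r/3 - 50/3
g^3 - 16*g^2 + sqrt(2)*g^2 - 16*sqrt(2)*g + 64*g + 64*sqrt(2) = (g - 8)^2*(g + sqrt(2))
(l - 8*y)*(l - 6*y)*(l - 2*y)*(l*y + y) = l^4*y - 16*l^3*y^2 + l^3*y + 76*l^2*y^3 - 16*l^2*y^2 - 96*l*y^4 + 76*l*y^3 - 96*y^4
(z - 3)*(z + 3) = z^2 - 9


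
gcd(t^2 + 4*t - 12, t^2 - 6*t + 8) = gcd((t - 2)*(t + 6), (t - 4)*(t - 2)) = t - 2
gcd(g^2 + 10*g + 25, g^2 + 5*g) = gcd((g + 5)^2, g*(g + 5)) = g + 5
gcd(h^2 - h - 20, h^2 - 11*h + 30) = h - 5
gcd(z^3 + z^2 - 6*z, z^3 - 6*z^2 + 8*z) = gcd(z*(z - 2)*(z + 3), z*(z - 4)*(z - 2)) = z^2 - 2*z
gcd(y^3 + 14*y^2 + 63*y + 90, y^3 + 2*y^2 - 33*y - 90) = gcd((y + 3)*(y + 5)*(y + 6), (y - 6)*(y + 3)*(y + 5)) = y^2 + 8*y + 15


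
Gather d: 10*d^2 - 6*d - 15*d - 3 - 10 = 10*d^2 - 21*d - 13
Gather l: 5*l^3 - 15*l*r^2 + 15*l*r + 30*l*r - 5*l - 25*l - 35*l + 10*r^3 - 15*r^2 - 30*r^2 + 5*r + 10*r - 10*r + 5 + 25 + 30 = 5*l^3 + l*(-15*r^2 + 45*r - 65) + 10*r^3 - 45*r^2 + 5*r + 60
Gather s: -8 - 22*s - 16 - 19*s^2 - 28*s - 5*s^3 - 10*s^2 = -5*s^3 - 29*s^2 - 50*s - 24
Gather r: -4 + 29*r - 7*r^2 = -7*r^2 + 29*r - 4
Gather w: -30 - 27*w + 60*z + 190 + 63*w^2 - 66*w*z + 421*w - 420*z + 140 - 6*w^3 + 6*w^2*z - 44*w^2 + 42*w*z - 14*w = -6*w^3 + w^2*(6*z + 19) + w*(380 - 24*z) - 360*z + 300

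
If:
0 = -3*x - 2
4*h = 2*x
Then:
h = -1/3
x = -2/3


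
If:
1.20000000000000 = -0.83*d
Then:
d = -1.45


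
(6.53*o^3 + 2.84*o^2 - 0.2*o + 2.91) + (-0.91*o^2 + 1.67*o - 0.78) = 6.53*o^3 + 1.93*o^2 + 1.47*o + 2.13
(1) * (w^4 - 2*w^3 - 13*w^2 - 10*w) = w^4 - 2*w^3 - 13*w^2 - 10*w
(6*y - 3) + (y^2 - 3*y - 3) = y^2 + 3*y - 6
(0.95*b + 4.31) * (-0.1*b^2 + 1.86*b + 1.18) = -0.095*b^3 + 1.336*b^2 + 9.1376*b + 5.0858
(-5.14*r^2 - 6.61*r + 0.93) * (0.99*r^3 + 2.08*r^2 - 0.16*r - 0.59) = -5.0886*r^5 - 17.2351*r^4 - 12.0057*r^3 + 6.0246*r^2 + 3.7511*r - 0.5487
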